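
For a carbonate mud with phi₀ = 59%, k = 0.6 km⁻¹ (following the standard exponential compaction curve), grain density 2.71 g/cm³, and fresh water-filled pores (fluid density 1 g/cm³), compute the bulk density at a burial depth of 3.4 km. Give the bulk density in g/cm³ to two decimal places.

Porosity at depth: phi = 0.59·exp(−0.6×3.4) = 0.59×0.1300 = 0.0767
Bulk density: ρ_b = (1−phi)ρ_g + phi·ρ_f = 0.9233×2.71 + 0.0767×1
       = 2.502 + 0.077 = 2.579 g/cm³

2.58 g/cm³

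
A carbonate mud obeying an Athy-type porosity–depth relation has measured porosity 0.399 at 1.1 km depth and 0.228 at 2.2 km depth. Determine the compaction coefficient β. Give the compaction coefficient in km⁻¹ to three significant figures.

0.509 km⁻¹

Athy: n(Z) = n₀ e^(−βZ) ⇒ n₁/n₂ = e^{β(Z₂−Z₁)} ⇒ β = ln(n₁/n₂)/(Z₂−Z₁)
β = ln(0.399/0.228) / (2.2 − 1.1) = ln(1.75) / 1.1 = 0.5596 / 1.1 = 0.5087 km⁻¹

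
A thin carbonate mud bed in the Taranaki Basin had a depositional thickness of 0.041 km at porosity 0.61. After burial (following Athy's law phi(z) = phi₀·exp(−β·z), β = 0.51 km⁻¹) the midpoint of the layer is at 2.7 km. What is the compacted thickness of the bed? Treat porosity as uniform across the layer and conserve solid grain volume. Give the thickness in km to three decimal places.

0.019 km

Porosity at 2.7 km: phi = 0.61·exp(−0.51×2.7) = 0.1539
Solid-volume conservation: h(1−phi) = h₀(1−phi₀) ⇒ h = h₀·(1−phi₀)/(1−phi)
h = 0.041 × (1 − 0.61)/(1 − 0.1539) = 0.041 × 0.4610 = 0.0189 km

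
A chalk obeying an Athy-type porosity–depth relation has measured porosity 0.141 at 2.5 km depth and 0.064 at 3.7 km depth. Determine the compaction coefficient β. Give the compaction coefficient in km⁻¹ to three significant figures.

Athy: n(d) = n₀ e^(−βd) ⇒ n₁/n₂ = e^{β(d₂−d₁)} ⇒ β = ln(n₁/n₂)/(d₂−d₁)
β = ln(0.141/0.064) / (3.7 − 2.5) = ln(2.203) / 1.2 = 0.7899 / 1.2 = 0.6582 km⁻¹

0.658 km⁻¹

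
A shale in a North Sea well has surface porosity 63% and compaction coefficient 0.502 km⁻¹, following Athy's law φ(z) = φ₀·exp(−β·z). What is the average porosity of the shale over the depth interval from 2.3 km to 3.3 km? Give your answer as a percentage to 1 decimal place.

15.6%

⟨φ⟩ = (1/(z₂−z₁)) ∫ φ₀ e^(−βz) dz = φ₀·(e^(−β·z₁) − e^(−β·z₂)) / (β·(z₂−z₁))
e^(−0.502×2.3) = 0.3152; e^(−0.502×3.3) = 0.1908
⟨φ⟩ = 0.63 × (0.3152 − 0.1908) / (0.502 × 1) = 0.63 × 0.2478 = 0.1561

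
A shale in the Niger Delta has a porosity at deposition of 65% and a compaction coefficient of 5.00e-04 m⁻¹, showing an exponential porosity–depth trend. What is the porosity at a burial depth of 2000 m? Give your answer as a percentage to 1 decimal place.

Working in km (1 km = 1000 m; β in km⁻¹ = β in m⁻¹ × 1000):
φ = φ₀·exp(−β·z) = 0.65 × exp(−0.5 × 2) = 0.65 × exp(−1)
  = 0.65 × 0.3679 = 0.2391

23.9%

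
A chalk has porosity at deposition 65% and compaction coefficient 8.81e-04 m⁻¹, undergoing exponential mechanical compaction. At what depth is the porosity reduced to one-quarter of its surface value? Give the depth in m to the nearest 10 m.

1570 m

Working in km (1 km = 1000 m; c in km⁻¹ = c in m⁻¹ × 1000):
phi/phi₀ = 1/4 ⇒ exp(−c·d) = 1/4 ⇒ d = ln(4) / c
d = 1.3863 / 0.881 = 1.574 km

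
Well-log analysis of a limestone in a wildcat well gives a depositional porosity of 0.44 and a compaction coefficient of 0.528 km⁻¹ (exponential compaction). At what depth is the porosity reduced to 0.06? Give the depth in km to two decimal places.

Invert Athy's law: Z = ln(n₀/n) / c
Z = ln(0.44/0.06) / 0.528 = ln(7.333) / 0.528 = 1.9924 / 0.528 = 3.774 km

3.77 km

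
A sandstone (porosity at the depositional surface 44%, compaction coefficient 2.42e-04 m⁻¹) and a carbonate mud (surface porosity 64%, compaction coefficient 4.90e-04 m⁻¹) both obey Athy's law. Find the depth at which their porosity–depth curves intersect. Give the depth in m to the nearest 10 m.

1510 m

Working in km (1 km = 1000 m; k in km⁻¹ = k in m⁻¹ × 1000):
Set φ₀ₐ e^(−kₐZ) = φ₀ᵦ e^(−kᵦZ) ⇒ ln(φ₀ₐ/φ₀ᵦ) = (kₐ − kᵦ)·Z
Z = ln(0.44/0.64) / (0.242 − 0.49) = -0.3747 / -0.248 = 1.511 km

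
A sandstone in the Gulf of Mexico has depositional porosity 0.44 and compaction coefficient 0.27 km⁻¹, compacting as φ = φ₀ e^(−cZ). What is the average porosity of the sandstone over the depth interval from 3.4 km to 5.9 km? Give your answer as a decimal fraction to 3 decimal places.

0.128

⟨φ⟩ = (1/(Z₂−Z₁)) ∫ φ₀ e^(−cZ) dZ = φ₀·(e^(−c·Z₁) − e^(−c·Z₂)) / (c·(Z₂−Z₁))
e^(−0.27×3.4) = 0.3993; e^(−0.27×5.9) = 0.2033
⟨φ⟩ = 0.44 × (0.3993 − 0.2033) / (0.27 × 2.5) = 0.44 × 0.2904 = 0.1278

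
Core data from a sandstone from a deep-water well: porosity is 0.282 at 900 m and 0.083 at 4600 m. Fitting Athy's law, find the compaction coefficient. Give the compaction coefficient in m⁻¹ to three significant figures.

0.000331 m⁻¹

Working in km (1 km = 1000 m; β in km⁻¹ = β in m⁻¹ × 1000):
Athy: φ(d) = φ₀ e^(−βd) ⇒ φ₁/φ₂ = e^{β(d₂−d₁)} ⇒ β = ln(φ₁/φ₂)/(d₂−d₁)
β = ln(0.282/0.083) / (4.6 − 0.9) = ln(3.398) / 3.7 = 1.2231 / 3.7 = 0.3306 km⁻¹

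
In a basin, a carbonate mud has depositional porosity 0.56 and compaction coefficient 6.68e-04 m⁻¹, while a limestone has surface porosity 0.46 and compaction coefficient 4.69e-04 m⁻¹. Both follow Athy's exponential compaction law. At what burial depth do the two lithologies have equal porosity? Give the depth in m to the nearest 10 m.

990 m

Working in km (1 km = 1000 m; k in km⁻¹ = k in m⁻¹ × 1000):
Set φ₀ₐ e^(−kₐz) = φ₀ᵦ e^(−kᵦz) ⇒ ln(φ₀ₐ/φ₀ᵦ) = (kₐ − kᵦ)·z
z = ln(0.56/0.46) / (0.668 − 0.469) = 0.1967 / 0.199 = 0.988 km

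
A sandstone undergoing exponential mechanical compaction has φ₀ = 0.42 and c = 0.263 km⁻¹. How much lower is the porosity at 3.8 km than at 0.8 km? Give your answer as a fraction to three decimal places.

φ(0.8) = 0.42·e^(−0.263×0.8) = 0.3403
φ(3.8) = 0.42·e^(−0.263×3.8) = 0.1546
Δφ = 0.3403 − 0.1546 = 0.1857

0.186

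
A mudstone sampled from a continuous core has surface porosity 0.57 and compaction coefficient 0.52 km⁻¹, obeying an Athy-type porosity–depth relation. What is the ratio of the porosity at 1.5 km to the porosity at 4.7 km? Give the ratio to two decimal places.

phi(Z₁)/phi(Z₂) = e^(−k·Z₁)/e^(−k·Z₂) = e^{k(Z₂−Z₁)}
= exp(0.52 × 3.2) = exp(1.664) = 5.2804

5.28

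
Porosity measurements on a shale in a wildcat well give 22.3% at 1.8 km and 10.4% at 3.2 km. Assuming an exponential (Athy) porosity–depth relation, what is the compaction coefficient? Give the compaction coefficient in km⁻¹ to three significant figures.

0.545 km⁻¹

Athy: n(d) = n₀ e^(−kd) ⇒ n₁/n₂ = e^{k(d₂−d₁)} ⇒ k = ln(n₁/n₂)/(d₂−d₁)
k = ln(0.223/0.104) / (3.2 − 1.8) = ln(2.144) / 1.4 = 0.7628 / 1.4 = 0.5448 km⁻¹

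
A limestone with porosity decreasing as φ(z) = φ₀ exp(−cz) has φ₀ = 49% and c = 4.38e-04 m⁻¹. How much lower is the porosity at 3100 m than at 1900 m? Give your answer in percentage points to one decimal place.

Working in km (1 km = 1000 m; c in km⁻¹ = c in m⁻¹ × 1000):
φ(1.9) = 0.49·e^(−0.438×1.9) = 0.2132
φ(3.1) = 0.49·e^(−0.438×3.1) = 0.1260
Δφ = 0.2132 − 0.1260 = 0.0872

8.7 percentage points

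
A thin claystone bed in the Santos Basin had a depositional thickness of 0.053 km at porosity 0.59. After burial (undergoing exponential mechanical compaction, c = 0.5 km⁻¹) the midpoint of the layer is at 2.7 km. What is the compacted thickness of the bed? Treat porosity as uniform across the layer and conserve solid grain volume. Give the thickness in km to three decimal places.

Porosity at 2.7 km: phi = 0.59·exp(−0.5×2.7) = 0.1530
Solid-volume conservation: h(1−phi) = h₀(1−phi₀) ⇒ h = h₀·(1−phi₀)/(1−phi)
h = 0.053 × (1 − 0.59)/(1 − 0.1530) = 0.053 × 0.4840 = 0.0257 km

0.026 km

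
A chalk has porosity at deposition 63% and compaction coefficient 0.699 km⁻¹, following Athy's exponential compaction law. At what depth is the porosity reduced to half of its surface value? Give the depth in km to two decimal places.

n/n₀ = 1/2 ⇒ exp(−β·d) = 1/2 ⇒ d = ln(2) / β
d = 0.6931 / 0.699 = 0.992 km

0.99 km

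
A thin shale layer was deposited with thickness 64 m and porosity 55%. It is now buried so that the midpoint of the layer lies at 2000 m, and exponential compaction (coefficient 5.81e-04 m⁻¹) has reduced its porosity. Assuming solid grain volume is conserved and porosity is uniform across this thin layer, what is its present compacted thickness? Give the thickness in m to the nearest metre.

35 m

Working in km (1 km = 1000 m; k in km⁻¹ = k in m⁻¹ × 1000):
Porosity at 2 km: φ = 0.55·exp(−0.581×2) = 0.1721
Solid-volume conservation: h(1−φ) = h₀(1−φ₀) ⇒ h = h₀·(1−φ₀)/(1−φ)
h = 0.064 × (1 − 0.55)/(1 − 0.1721) = 0.064 × 0.5435 = 0.0348 km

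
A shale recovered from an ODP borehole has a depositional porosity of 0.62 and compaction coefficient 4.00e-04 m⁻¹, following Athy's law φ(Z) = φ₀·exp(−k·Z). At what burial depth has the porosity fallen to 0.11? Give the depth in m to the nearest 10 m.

Working in km (1 km = 1000 m; k in km⁻¹ = k in m⁻¹ × 1000):
Invert Athy's law: Z = ln(φ₀/φ) / k
Z = ln(0.62/0.11) / 0.4 = ln(5.636) / 0.4 = 1.7292 / 0.4 = 4.323 km

4320 m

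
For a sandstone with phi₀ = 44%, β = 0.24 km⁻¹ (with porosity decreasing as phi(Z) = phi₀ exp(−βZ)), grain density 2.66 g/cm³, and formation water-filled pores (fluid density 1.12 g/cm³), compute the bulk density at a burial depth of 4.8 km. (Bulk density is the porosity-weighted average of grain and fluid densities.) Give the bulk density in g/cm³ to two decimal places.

Porosity at depth: phi = 0.44·exp(−0.24×4.8) = 0.44×0.3160 = 0.1390
Bulk density: ρ_b = (1−phi)ρ_g + phi·ρ_f = 0.8610×2.66 + 0.1390×1.12
       = 2.290 + 0.156 = 2.446 g/cm³

2.45 g/cm³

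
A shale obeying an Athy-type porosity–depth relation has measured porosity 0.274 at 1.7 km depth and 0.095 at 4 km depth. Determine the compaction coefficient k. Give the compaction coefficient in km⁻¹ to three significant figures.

0.461 km⁻¹

Athy: φ(Z) = φ₀ e^(−kZ) ⇒ φ₁/φ₂ = e^{k(Z₂−Z₁)} ⇒ k = ln(φ₁/φ₂)/(Z₂−Z₁)
k = ln(0.274/0.095) / (4 − 1.7) = ln(2.884) / 2.3 = 1.0593 / 2.3 = 0.4605 km⁻¹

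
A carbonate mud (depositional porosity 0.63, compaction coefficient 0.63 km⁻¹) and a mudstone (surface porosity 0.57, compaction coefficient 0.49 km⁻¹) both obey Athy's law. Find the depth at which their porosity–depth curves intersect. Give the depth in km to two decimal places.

0.71 km

Set n₀ₐ e^(−kₐZ) = n₀ᵦ e^(−kᵦZ) ⇒ ln(n₀ₐ/n₀ᵦ) = (kₐ − kᵦ)·Z
Z = ln(0.63/0.57) / (0.63 − 0.49) = 0.1001 / 0.14 = 0.715 km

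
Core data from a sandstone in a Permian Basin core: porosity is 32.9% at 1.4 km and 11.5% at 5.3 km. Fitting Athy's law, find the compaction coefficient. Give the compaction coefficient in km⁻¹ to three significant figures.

Athy: φ(d) = φ₀ e^(−kd) ⇒ φ₁/φ₂ = e^{k(d₂−d₁)} ⇒ k = ln(φ₁/φ₂)/(d₂−d₁)
k = ln(0.329/0.115) / (5.3 − 1.4) = ln(2.861) / 3.9 = 1.0511 / 3.9 = 0.2695 km⁻¹

0.270 km⁻¹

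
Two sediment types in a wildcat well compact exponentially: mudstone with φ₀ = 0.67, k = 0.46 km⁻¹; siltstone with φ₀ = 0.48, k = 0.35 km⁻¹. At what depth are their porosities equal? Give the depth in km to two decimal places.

3.03 km

Set φ₀ₐ e^(−kₐz) = φ₀ᵦ e^(−kᵦz) ⇒ ln(φ₀ₐ/φ₀ᵦ) = (kₐ − kᵦ)·z
z = ln(0.67/0.48) / (0.46 − 0.35) = 0.3335 / 0.11 = 3.032 km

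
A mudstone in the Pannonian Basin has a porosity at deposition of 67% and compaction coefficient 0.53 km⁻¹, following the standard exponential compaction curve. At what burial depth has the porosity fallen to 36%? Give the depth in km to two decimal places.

Invert Athy's law: d = ln(phi₀/phi) / β
d = ln(0.67/0.36) / 0.53 = ln(1.861) / 0.53 = 0.6212 / 0.53 = 1.172 km

1.17 km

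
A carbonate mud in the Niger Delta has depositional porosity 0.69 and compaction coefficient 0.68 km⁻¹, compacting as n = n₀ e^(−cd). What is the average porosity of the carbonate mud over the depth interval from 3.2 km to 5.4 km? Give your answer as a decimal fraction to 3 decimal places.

⟨n⟩ = (1/(d₂−d₁)) ∫ n₀ e^(−cd) dd = n₀·(e^(−c·d₁) − e^(−c·d₂)) / (c·(d₂−d₁))
e^(−0.68×3.2) = 0.1135; e^(−0.68×5.4) = 0.0254
⟨n⟩ = 0.69 × (0.1135 − 0.0254) / (0.68 × 2.2) = 0.69 × 0.0589 = 0.0406

0.041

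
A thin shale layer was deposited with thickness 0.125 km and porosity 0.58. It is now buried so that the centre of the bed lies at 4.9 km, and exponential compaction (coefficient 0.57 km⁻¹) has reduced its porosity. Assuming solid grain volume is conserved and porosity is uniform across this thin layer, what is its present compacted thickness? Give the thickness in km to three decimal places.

0.054 km

Porosity at 4.9 km: phi = 0.58·exp(−0.57×4.9) = 0.0355
Solid-volume conservation: h(1−phi) = h₀(1−phi₀) ⇒ h = h₀·(1−phi₀)/(1−phi)
h = 0.125 × (1 − 0.58)/(1 − 0.0355) = 0.125 × 0.4355 = 0.0544 km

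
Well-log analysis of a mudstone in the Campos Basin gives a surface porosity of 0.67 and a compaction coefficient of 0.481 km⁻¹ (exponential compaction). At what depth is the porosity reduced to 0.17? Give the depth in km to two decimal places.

Invert Athy's law: z = ln(phi₀/phi) / c
z = ln(0.67/0.17) / 0.481 = ln(3.941) / 0.481 = 1.3715 / 0.481 = 2.851 km

2.85 km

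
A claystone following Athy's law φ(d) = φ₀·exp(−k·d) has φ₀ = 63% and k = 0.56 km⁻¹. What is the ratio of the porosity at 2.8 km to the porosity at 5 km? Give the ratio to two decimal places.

φ(d₁)/φ(d₂) = e^(−k·d₁)/e^(−k·d₂) = e^{k(d₂−d₁)}
= exp(0.56 × 2.2) = exp(1.232) = 3.4281

3.43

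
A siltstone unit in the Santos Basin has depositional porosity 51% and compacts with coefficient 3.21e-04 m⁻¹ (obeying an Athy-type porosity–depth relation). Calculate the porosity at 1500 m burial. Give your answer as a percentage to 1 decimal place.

Working in km (1 km = 1000 m; k in km⁻¹ = k in m⁻¹ × 1000):
n = n₀·exp(−k·d) = 0.51 × exp(−0.321 × 1.5) = 0.51 × exp(−0.4815)
  = 0.51 × 0.6179 = 0.3151

31.5%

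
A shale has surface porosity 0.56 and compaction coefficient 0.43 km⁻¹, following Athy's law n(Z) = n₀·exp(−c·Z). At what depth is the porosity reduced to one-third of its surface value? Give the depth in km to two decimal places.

n/n₀ = 1/3 ⇒ exp(−c·Z) = 1/3 ⇒ Z = ln(3) / c
Z = 1.0986 / 0.43 = 2.555 km

2.55 km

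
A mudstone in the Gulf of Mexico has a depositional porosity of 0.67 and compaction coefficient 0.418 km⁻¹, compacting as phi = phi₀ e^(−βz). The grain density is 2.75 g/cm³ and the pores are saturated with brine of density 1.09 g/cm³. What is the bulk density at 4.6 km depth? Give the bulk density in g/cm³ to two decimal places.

Porosity at depth: phi = 0.67·exp(−0.418×4.6) = 0.67×0.1462 = 0.0980
Bulk density: ρ_b = (1−phi)ρ_g + phi·ρ_f = 0.9020×2.75 + 0.0980×1.09
       = 2.481 + 0.107 = 2.587 g/cm³

2.59 g/cm³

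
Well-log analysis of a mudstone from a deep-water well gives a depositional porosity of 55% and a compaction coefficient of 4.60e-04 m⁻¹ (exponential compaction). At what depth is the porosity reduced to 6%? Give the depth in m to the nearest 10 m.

4820 m

Working in km (1 km = 1000 m; β in km⁻¹ = β in m⁻¹ × 1000):
Invert Athy's law: d = ln(n₀/n) / β
d = ln(0.55/0.06) / 0.46 = ln(9.167) / 0.46 = 2.2156 / 0.46 = 4.816 km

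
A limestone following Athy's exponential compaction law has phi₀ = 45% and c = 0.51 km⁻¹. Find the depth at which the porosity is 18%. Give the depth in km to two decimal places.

Invert Athy's law: Z = ln(phi₀/phi) / c
Z = ln(0.45/0.18) / 0.51 = ln(2.5) / 0.51 = 0.9163 / 0.51 = 1.797 km

1.80 km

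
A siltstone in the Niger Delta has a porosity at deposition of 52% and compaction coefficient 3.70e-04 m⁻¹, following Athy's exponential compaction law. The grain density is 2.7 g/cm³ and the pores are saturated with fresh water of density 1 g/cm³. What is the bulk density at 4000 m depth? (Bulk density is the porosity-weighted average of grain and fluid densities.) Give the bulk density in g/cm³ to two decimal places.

2.50 g/cm³

Working in km (1 km = 1000 m; β in km⁻¹ = β in m⁻¹ × 1000):
Porosity at depth: phi = 0.52·exp(−0.37×4) = 0.52×0.2276 = 0.1184
Bulk density: ρ_b = (1−phi)ρ_g + phi·ρ_f = 0.8816×2.7 + 0.1184×1
       = 2.380 + 0.118 = 2.499 g/cm³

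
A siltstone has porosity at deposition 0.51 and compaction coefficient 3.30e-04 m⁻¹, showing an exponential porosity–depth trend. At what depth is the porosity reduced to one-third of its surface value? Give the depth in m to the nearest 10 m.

Working in km (1 km = 1000 m; c in km⁻¹ = c in m⁻¹ × 1000):
φ/φ₀ = 1/3 ⇒ exp(−c·Z) = 1/3 ⇒ Z = ln(3) / c
Z = 1.0986 / 0.33 = 3.329 km

3330 m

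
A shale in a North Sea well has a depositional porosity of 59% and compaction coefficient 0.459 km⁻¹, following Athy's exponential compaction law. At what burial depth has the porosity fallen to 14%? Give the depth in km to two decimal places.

3.13 km

Invert Athy's law: z = ln(phi₀/phi) / k
z = ln(0.59/0.14) / 0.459 = ln(4.214) / 0.459 = 1.4385 / 0.459 = 3.134 km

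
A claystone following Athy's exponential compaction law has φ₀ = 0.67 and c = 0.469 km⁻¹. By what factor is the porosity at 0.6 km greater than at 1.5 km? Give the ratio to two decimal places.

φ(Z₁)/φ(Z₂) = e^(−c·Z₁)/e^(−c·Z₂) = e^{c(Z₂−Z₁)}
= exp(0.469 × 0.9) = exp(0.4221) = 1.5252

1.53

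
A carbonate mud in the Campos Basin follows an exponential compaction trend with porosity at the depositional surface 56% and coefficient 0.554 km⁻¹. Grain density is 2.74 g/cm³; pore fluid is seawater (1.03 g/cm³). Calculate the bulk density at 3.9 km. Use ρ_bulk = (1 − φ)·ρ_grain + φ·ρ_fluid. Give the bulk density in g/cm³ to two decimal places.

Porosity at depth: φ = 0.56·exp(−0.554×3.9) = 0.56×0.1153 = 0.0645
Bulk density: ρ_b = (1−φ)ρ_g + φ·ρ_f = 0.9355×2.74 + 0.0645×1.03
       = 2.563 + 0.066 = 2.630 g/cm³

2.63 g/cm³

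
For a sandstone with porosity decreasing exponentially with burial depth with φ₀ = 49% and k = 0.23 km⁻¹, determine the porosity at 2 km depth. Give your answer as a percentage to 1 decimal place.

30.9%

φ = φ₀·exp(−k·Z) = 0.49 × exp(−0.23 × 2) = 0.49 × exp(−0.46)
  = 0.49 × 0.6313 = 0.3093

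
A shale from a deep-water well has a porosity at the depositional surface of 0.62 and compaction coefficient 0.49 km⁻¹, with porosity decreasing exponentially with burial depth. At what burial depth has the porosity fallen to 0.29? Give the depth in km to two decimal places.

Invert Athy's law: Z = ln(phi₀/phi) / β
Z = ln(0.62/0.29) / 0.49 = ln(2.138) / 0.49 = 0.7598 / 0.49 = 1.551 km

1.55 km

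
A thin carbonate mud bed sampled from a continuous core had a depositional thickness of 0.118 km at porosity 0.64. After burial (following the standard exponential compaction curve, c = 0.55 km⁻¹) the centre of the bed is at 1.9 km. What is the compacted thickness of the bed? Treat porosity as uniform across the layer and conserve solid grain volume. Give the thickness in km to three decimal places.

Porosity at 1.9 km: phi = 0.64·exp(−0.55×1.9) = 0.2251
Solid-volume conservation: h(1−phi) = h₀(1−phi₀) ⇒ h = h₀·(1−phi₀)/(1−phi)
h = 0.118 × (1 − 0.64)/(1 − 0.2251) = 0.118 × 0.4646 = 0.0548 km

0.055 km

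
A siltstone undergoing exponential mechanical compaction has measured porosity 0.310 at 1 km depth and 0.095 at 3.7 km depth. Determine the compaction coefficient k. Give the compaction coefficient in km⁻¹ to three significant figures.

Athy: φ(d) = φ₀ e^(−kd) ⇒ φ₁/φ₂ = e^{k(d₂−d₁)} ⇒ k = ln(φ₁/φ₂)/(d₂−d₁)
k = ln(0.31/0.095) / (3.7 − 1) = ln(3.263) / 2.7 = 1.1827 / 2.7 = 0.438 km⁻¹

0.438 km⁻¹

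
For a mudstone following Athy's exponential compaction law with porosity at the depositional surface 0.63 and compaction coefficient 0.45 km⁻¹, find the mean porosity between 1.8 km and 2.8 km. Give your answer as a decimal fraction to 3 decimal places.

0.226

⟨n⟩ = (1/(z₂−z₁)) ∫ n₀ e^(−kz) dz = n₀·(e^(−k·z₁) − e^(−k·z₂)) / (k·(z₂−z₁))
e^(−0.45×1.8) = 0.4449; e^(−0.45×2.8) = 0.2837
⟨n⟩ = 0.63 × (0.4449 − 0.2837) / (0.45 × 1) = 0.63 × 0.3582 = 0.2257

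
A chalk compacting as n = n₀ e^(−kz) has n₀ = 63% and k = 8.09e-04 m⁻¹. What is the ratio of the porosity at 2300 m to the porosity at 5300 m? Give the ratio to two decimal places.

Working in km (1 km = 1000 m; k in km⁻¹ = k in m⁻¹ × 1000):
n(z₁)/n(z₂) = e^(−k·z₁)/e^(−k·z₂) = e^{k(z₂−z₁)}
= exp(0.809 × 3) = exp(2.427) = 11.3249

11.32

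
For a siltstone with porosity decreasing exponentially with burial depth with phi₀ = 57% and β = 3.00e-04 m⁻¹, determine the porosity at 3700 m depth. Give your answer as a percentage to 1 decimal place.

18.8%

Working in km (1 km = 1000 m; β in km⁻¹ = β in m⁻¹ × 1000):
phi = phi₀·exp(−β·d) = 0.57 × exp(−0.3 × 3.7) = 0.57 × exp(−1.11)
  = 0.57 × 0.3296 = 0.1878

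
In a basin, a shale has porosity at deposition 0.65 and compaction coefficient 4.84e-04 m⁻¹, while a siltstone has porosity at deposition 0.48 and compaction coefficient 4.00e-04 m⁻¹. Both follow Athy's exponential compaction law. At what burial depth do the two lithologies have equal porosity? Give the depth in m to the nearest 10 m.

Working in km (1 km = 1000 m; k in km⁻¹ = k in m⁻¹ × 1000):
Set phi₀ₐ e^(−kₐd) = phi₀ᵦ e^(−kᵦd) ⇒ ln(phi₀ₐ/phi₀ᵦ) = (kₐ − kᵦ)·d
d = ln(0.65/0.48) / (0.484 − 0.4) = 0.3032 / 0.084 = 3.609 km

3610 m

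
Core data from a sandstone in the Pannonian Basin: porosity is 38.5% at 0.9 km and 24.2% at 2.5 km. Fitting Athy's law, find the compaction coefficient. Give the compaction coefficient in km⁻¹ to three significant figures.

Athy: φ(z) = φ₀ e^(−βz) ⇒ φ₁/φ₂ = e^{β(z₂−z₁)} ⇒ β = ln(φ₁/φ₂)/(z₂−z₁)
β = ln(0.385/0.242) / (2.5 − 0.9) = ln(1.591) / 1.6 = 0.4643 / 1.6 = 0.2902 km⁻¹

0.290 km⁻¹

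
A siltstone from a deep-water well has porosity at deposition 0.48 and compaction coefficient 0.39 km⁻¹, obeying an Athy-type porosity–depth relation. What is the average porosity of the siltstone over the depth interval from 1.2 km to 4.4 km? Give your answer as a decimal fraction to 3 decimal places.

⟨phi⟩ = (1/(Z₂−Z₁)) ∫ phi₀ e^(−cZ) dZ = phi₀·(e^(−c·Z₁) − e^(−c·Z₂)) / (c·(Z₂−Z₁))
e^(−0.39×1.2) = 0.6263; e^(−0.39×4.4) = 0.1798
⟨phi⟩ = 0.48 × (0.6263 − 0.1798) / (0.39 × 3.2) = 0.48 × 0.3577 = 0.1717

0.172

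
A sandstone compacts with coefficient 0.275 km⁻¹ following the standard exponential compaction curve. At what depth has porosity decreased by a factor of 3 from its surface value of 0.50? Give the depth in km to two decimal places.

phi/phi₀ = 1/3 ⇒ exp(−k·z) = 1/3 ⇒ z = ln(3) / k
z = 1.0986 / 0.275 = 3.995 km

3.99 km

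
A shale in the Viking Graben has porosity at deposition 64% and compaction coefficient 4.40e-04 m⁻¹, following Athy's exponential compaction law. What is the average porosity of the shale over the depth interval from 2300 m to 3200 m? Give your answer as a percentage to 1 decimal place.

19.2%

Working in km (1 km = 1000 m; k in km⁻¹ = k in m⁻¹ × 1000):
⟨φ⟩ = (1/(z₂−z₁)) ∫ φ₀ e^(−kz) dz = φ₀·(e^(−k·z₁) − e^(−k·z₂)) / (k·(z₂−z₁))
e^(−0.44×2.3) = 0.3635; e^(−0.44×3.2) = 0.2446
⟨φ⟩ = 0.64 × (0.3635 − 0.2446) / (0.44 × 0.9) = 0.64 × 0.3001 = 0.1921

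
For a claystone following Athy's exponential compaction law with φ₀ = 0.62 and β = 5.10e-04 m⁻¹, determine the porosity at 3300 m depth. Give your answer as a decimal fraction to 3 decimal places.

0.115

Working in km (1 km = 1000 m; β in km⁻¹ = β in m⁻¹ × 1000):
φ = φ₀·exp(−β·z) = 0.62 × exp(−0.51 × 3.3) = 0.62 × exp(−1.683)
  = 0.62 × 0.1858 = 0.1152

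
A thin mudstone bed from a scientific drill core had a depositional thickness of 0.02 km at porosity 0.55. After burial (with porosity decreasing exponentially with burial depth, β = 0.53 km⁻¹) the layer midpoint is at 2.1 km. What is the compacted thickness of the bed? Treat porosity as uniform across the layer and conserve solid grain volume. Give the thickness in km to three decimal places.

Porosity at 2.1 km: phi = 0.55·exp(−0.53×2.1) = 0.1807
Solid-volume conservation: h(1−phi) = h₀(1−phi₀) ⇒ h = h₀·(1−phi₀)/(1−phi)
h = 0.02 × (1 − 0.55)/(1 − 0.1807) = 0.02 × 0.5493 = 0.0110 km

0.011 km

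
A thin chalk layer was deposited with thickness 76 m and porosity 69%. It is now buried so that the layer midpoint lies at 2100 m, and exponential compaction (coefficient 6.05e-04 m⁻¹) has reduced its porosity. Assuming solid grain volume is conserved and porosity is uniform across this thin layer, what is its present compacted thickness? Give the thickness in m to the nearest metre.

Working in km (1 km = 1000 m; c in km⁻¹ = c in m⁻¹ × 1000):
Porosity at 2.1 km: phi = 0.69·exp(−0.605×2.1) = 0.1937
Solid-volume conservation: h(1−phi) = h₀(1−phi₀) ⇒ h = h₀·(1−phi₀)/(1−phi)
h = 0.076 × (1 − 0.69)/(1 − 0.1937) = 0.076 × 0.3845 = 0.0292 km

29 m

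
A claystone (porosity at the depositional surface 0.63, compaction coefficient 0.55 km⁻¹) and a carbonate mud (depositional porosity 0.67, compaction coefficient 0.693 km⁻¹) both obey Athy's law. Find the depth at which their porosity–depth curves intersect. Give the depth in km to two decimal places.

0.43 km

Set φ₀ₐ e^(−βₐz) = φ₀ᵦ e^(−βᵦz) ⇒ ln(φ₀ₐ/φ₀ᵦ) = (βₐ − βᵦ)·z
z = ln(0.63/0.67) / (0.55 − 0.693) = -0.0616 / -0.143 = 0.430 km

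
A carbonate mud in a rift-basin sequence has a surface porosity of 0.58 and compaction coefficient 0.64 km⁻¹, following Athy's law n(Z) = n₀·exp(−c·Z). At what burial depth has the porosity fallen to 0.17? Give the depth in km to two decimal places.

Invert Athy's law: Z = ln(n₀/n) / c
Z = ln(0.58/0.17) / 0.64 = ln(3.412) / 0.64 = 1.2272 / 0.64 = 1.918 km

1.92 km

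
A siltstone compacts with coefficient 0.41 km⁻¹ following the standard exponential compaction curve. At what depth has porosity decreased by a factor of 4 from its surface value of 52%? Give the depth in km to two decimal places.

n/n₀ = 1/4 ⇒ exp(−k·d) = 1/4 ⇒ d = ln(4) / k
d = 1.3863 / 0.41 = 3.381 km

3.38 km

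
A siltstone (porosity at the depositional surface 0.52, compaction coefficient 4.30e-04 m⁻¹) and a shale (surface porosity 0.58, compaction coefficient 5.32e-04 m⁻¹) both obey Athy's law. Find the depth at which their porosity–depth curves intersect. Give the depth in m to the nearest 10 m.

1070 m

Working in km (1 km = 1000 m; k in km⁻¹ = k in m⁻¹ × 1000):
Set n₀ₐ e^(−kₐZ) = n₀ᵦ e^(−kᵦZ) ⇒ ln(n₀ₐ/n₀ᵦ) = (kₐ − kᵦ)·Z
Z = ln(0.52/0.58) / (0.43 − 0.532) = -0.1092 / -0.102 = 1.071 km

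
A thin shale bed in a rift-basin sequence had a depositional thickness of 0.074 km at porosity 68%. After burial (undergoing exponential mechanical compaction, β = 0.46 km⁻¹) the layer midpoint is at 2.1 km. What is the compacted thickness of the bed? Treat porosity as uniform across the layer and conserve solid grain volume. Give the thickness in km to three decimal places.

Porosity at 2.1 km: phi = 0.68·exp(−0.46×2.1) = 0.2588
Solid-volume conservation: h(1−phi) = h₀(1−phi₀) ⇒ h = h₀·(1−phi₀)/(1−phi)
h = 0.074 × (1 − 0.68)/(1 − 0.2588) = 0.074 × 0.4317 = 0.0319 km

0.032 km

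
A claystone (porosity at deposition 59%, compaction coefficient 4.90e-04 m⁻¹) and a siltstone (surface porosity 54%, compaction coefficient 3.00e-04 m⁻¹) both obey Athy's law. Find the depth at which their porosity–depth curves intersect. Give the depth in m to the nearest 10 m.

Working in km (1 km = 1000 m; β in km⁻¹ = β in m⁻¹ × 1000):
Set n₀ₐ e^(−βₐZ) = n₀ᵦ e^(−βᵦZ) ⇒ ln(n₀ₐ/n₀ᵦ) = (βₐ − βᵦ)·Z
Z = ln(0.59/0.54) / (0.49 − 0.3) = 0.0886 / 0.19 = 0.466 km

470 m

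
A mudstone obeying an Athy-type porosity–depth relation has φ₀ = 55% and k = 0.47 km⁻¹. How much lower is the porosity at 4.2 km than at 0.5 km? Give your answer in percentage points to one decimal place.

35.8 percentage points

φ(0.5) = 0.55·e^(−0.47×0.5) = 0.4348
φ(4.2) = 0.55·e^(−0.47×4.2) = 0.0764
Δφ = 0.4348 − 0.0764 = 0.3584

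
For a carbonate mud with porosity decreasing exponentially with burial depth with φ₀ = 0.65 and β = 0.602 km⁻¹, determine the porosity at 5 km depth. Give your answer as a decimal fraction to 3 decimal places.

0.032

φ = φ₀·exp(−β·d) = 0.65 × exp(−0.602 × 5) = 0.65 × exp(−3.01)
  = 0.65 × 0.0493 = 0.0320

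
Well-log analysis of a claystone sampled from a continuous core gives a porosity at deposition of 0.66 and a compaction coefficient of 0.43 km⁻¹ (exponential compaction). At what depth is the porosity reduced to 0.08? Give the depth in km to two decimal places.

Invert Athy's law: Z = ln(n₀/n) / β
Z = ln(0.66/0.08) / 0.43 = ln(8.25) / 0.43 = 2.1102 / 0.43 = 4.907 km

4.91 km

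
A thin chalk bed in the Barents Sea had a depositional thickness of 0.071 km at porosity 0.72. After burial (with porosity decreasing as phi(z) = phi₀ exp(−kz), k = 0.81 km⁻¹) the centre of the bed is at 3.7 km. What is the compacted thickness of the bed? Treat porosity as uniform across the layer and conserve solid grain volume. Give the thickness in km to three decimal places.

Porosity at 3.7 km: phi = 0.72·exp(−0.81×3.7) = 0.0360
Solid-volume conservation: h(1−phi) = h₀(1−phi₀) ⇒ h = h₀·(1−phi₀)/(1−phi)
h = 0.071 × (1 − 0.72)/(1 − 0.0360) = 0.071 × 0.2904 = 0.0206 km

0.021 km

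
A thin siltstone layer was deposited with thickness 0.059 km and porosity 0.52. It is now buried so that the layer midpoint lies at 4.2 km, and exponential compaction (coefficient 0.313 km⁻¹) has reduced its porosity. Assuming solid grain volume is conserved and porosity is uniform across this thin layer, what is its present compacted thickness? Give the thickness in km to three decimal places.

0.033 km

Porosity at 4.2 km: φ = 0.52·exp(−0.313×4.2) = 0.1397
Solid-volume conservation: h(1−φ) = h₀(1−φ₀) ⇒ h = h₀·(1−φ₀)/(1−φ)
h = 0.059 × (1 − 0.52)/(1 − 0.1397) = 0.059 × 0.5579 = 0.0329 km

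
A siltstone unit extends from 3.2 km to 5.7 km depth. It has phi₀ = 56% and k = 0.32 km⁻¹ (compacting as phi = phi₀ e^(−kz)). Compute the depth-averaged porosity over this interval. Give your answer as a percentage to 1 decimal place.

13.8%

⟨phi⟩ = (1/(z₂−z₁)) ∫ phi₀ e^(−kz) dz = phi₀·(e^(−k·z₁) − e^(−k·z₂)) / (k·(z₂−z₁))
e^(−0.32×3.2) = 0.3592; e^(−0.32×5.7) = 0.1614
⟨phi⟩ = 0.56 × (0.3592 − 0.1614) / (0.32 × 2.5) = 0.56 × 0.2472 = 0.1384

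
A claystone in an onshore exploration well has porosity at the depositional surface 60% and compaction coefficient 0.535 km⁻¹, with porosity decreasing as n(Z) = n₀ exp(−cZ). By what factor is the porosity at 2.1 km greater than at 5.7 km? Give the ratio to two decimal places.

6.86

n(Z₁)/n(Z₂) = e^(−c·Z₁)/e^(−c·Z₂) = e^{c(Z₂−Z₁)}
= exp(0.535 × 3.6) = exp(1.926) = 6.8620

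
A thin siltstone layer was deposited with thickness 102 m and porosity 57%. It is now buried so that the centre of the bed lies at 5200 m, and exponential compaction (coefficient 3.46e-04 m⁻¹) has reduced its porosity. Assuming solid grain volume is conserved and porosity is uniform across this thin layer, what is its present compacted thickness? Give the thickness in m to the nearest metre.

48 m

Working in km (1 km = 1000 m; c in km⁻¹ = c in m⁻¹ × 1000):
Porosity at 5.2 km: phi = 0.57·exp(−0.346×5.2) = 0.0943
Solid-volume conservation: h(1−phi) = h₀(1−phi₀) ⇒ h = h₀·(1−phi₀)/(1−phi)
h = 0.102 × (1 − 0.57)/(1 − 0.0943) = 0.102 × 0.4748 = 0.0484 km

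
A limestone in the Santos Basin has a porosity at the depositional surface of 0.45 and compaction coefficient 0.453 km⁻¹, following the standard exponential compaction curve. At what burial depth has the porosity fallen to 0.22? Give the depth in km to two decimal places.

1.58 km

Invert Athy's law: d = ln(n₀/n) / c
d = ln(0.45/0.22) / 0.453 = ln(2.045) / 0.453 = 0.7156 / 0.453 = 1.580 km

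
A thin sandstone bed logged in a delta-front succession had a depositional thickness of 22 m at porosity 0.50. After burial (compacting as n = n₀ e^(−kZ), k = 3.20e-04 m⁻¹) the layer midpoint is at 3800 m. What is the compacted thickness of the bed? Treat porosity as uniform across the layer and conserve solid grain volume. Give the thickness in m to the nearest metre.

Working in km (1 km = 1000 m; k in km⁻¹ = k in m⁻¹ × 1000):
Porosity at 3.8 km: n = 0.5·exp(−0.32×3.8) = 0.1482
Solid-volume conservation: h(1−n) = h₀(1−n₀) ⇒ h = h₀·(1−n₀)/(1−n)
h = 0.022 × (1 − 0.5)/(1 − 0.1482) = 0.022 × 0.5870 = 0.0129 km

13 m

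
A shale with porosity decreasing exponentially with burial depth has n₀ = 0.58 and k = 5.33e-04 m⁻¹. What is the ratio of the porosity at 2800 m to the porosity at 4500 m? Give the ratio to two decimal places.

2.47

Working in km (1 km = 1000 m; k in km⁻¹ = k in m⁻¹ × 1000):
n(z₁)/n(z₂) = e^(−k·z₁)/e^(−k·z₂) = e^{k(z₂−z₁)}
= exp(0.533 × 1.7) = exp(0.9061) = 2.4747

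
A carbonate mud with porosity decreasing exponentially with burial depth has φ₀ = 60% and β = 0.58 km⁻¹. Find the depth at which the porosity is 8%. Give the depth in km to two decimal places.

Invert Athy's law: d = ln(φ₀/φ) / β
d = ln(0.6/0.08) / 0.58 = ln(7.5) / 0.58 = 2.0149 / 0.58 = 3.474 km

3.47 km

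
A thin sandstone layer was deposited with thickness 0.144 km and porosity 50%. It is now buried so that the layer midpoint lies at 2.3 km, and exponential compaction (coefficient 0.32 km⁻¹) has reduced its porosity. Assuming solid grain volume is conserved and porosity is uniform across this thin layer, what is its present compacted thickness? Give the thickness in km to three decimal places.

0.095 km

Porosity at 2.3 km: phi = 0.5·exp(−0.32×2.3) = 0.2395
Solid-volume conservation: h(1−phi) = h₀(1−phi₀) ⇒ h = h₀·(1−phi₀)/(1−phi)
h = 0.144 × (1 − 0.5)/(1 − 0.2395) = 0.144 × 0.6575 = 0.0947 km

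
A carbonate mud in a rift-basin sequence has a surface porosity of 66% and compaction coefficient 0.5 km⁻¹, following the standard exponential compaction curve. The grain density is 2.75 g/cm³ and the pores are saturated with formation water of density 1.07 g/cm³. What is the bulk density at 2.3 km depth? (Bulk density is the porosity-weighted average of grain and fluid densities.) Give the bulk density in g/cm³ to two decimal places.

Porosity at depth: φ = 0.66·exp(−0.5×2.3) = 0.66×0.3166 = 0.2090
Bulk density: ρ_b = (1−φ)ρ_g + φ·ρ_f = 0.7910×2.75 + 0.2090×1.07
       = 2.175 + 0.224 = 2.399 g/cm³

2.40 g/cm³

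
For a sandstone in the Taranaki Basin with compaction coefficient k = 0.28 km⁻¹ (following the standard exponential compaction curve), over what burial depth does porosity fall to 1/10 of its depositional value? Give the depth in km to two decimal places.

8.22 km

phi/phi₀ = 1/10 ⇒ exp(−k·z) = 1/10 ⇒ z = ln(10) / k
z = 2.3026 / 0.28 = 8.224 km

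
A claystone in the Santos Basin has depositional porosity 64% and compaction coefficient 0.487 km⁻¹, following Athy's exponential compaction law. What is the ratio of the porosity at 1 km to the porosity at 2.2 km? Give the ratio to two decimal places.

φ(Z₁)/φ(Z₂) = e^(−c·Z₁)/e^(−c·Z₂) = e^{c(Z₂−Z₁)}
= exp(0.487 × 1.2) = exp(0.5844) = 1.7939

1.79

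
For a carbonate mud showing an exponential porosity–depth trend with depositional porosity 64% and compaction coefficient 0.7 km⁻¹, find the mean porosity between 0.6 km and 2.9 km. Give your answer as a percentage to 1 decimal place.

⟨n⟩ = (1/(Z₂−Z₁)) ∫ n₀ e^(−cZ) dZ = n₀·(e^(−c·Z₁) − e^(−c·Z₂)) / (c·(Z₂−Z₁))
e^(−0.7×0.6) = 0.6570; e^(−0.7×2.9) = 0.1313
⟨n⟩ = 0.64 × (0.6570 − 0.1313) / (0.7 × 2.3) = 0.64 × 0.3265 = 0.2090

20.9%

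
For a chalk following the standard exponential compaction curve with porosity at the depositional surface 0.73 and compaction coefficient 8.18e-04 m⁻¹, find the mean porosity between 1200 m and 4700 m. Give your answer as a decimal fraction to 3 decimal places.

0.090

Working in km (1 km = 1000 m; c in km⁻¹ = c in m⁻¹ × 1000):
⟨n⟩ = (1/(d₂−d₁)) ∫ n₀ e^(−cd) dd = n₀·(e^(−c·d₁) − e^(−c·d₂)) / (c·(d₂−d₁))
e^(−0.818×1.2) = 0.3747; e^(−0.818×4.7) = 0.0214
⟨n⟩ = 0.73 × (0.3747 − 0.0214) / (0.818 × 3.5) = 0.73 × 0.1234 = 0.0901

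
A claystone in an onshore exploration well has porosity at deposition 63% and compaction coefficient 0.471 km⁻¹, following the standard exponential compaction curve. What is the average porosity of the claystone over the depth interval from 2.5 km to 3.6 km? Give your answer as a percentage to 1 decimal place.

15.1%

⟨φ⟩ = (1/(Z₂−Z₁)) ∫ φ₀ e^(−kZ) dZ = φ₀·(e^(−k·Z₁) − e^(−k·Z₂)) / (k·(Z₂−Z₁))
e^(−0.471×2.5) = 0.3080; e^(−0.471×3.6) = 0.1835
⟨φ⟩ = 0.63 × (0.3080 − 0.1835) / (0.471 × 1.1) = 0.63 × 0.2404 = 0.1515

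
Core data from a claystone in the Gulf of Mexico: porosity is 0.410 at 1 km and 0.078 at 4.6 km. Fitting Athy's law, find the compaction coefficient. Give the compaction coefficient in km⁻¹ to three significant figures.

Athy: phi(Z) = phi₀ e^(−cZ) ⇒ phi₁/phi₂ = e^{c(Z₂−Z₁)} ⇒ c = ln(phi₁/phi₂)/(Z₂−Z₁)
c = ln(0.41/0.078) / (4.6 − 1) = ln(5.256) / 3.6 = 1.6594 / 3.6 = 0.461 km⁻¹

0.461 km⁻¹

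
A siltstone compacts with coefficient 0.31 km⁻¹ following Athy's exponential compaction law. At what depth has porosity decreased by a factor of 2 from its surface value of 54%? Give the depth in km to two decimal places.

φ/φ₀ = 1/2 ⇒ exp(−k·Z) = 1/2 ⇒ Z = ln(2) / k
Z = 0.6931 / 0.31 = 2.236 km

2.24 km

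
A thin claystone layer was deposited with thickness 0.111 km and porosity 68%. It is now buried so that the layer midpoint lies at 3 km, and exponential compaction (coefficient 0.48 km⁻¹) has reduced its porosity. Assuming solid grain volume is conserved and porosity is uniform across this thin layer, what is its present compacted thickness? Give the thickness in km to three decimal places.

Porosity at 3 km: phi = 0.68·exp(−0.48×3) = 0.1611
Solid-volume conservation: h(1−phi) = h₀(1−phi₀) ⇒ h = h₀·(1−phi₀)/(1−phi)
h = 0.111 × (1 − 0.68)/(1 − 0.1611) = 0.111 × 0.3815 = 0.0423 km

0.042 km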